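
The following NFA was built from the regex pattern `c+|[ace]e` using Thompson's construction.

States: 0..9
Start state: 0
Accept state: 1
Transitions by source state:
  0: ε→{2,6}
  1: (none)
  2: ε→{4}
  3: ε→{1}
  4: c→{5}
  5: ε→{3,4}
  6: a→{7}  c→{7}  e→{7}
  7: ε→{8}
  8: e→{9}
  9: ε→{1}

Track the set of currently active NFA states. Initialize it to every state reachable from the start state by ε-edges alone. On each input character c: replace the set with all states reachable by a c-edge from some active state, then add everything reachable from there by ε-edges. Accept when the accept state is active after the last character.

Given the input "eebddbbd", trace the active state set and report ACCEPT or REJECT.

Answer: REJECT

Derivation:
start: ε-closure({0}) = {0,2,4,6}
'e' @ 1: {7,8}
'e' @ 2: {1,9}  (accept∈set)
'b' @ 3: {}  — state set empty
rest 'ddbbd' ignored (set empty)
after full input: {}  (accept=1 not in)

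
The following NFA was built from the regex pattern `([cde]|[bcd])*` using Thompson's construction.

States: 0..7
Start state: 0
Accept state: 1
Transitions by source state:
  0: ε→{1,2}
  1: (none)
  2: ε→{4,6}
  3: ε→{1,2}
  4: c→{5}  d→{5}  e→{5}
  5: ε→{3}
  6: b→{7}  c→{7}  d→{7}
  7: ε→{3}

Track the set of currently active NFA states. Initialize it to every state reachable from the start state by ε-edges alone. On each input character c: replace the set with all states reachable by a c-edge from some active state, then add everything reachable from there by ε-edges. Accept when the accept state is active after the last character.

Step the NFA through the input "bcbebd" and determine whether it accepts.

Answer: ACCEPT

Derivation:
S₀ = ε-closure({0}) = {0,1,2,4,6}
'b' @ 1: {1,2,3,4,6,7}  (accept∈set)
'c' @ 2: {1,2,3,4,5,6,7}  (accept∈set)
'b' @ 3: {1,2,3,4,6,7}  (accept∈set)
'e' @ 4: {1,2,3,4,5,6}  (accept∈set)
'b' @ 5: {1,2,3,4,6,7}  (accept∈set)
'd' @ 6: {1,2,3,4,5,6,7}  (accept∈set)
final: {1,2,3,4,5,6,7}; accept 1 in set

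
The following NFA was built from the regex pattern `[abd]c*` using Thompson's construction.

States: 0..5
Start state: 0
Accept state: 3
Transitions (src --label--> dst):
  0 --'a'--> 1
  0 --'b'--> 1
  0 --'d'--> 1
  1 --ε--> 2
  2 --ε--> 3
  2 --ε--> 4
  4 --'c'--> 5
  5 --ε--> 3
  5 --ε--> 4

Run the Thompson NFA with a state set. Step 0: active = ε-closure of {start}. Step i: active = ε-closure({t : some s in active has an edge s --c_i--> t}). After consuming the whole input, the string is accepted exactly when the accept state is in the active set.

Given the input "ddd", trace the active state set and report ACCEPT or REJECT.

initial (ε-close {0}): {0}
'd' @ 1: {1,2,3,4}  (accept∈set)
'd' @ 2: {}  — dead — no transitions
rest 'd' ignored (set empty)
end set {} — state 3 not in

Answer: REJECT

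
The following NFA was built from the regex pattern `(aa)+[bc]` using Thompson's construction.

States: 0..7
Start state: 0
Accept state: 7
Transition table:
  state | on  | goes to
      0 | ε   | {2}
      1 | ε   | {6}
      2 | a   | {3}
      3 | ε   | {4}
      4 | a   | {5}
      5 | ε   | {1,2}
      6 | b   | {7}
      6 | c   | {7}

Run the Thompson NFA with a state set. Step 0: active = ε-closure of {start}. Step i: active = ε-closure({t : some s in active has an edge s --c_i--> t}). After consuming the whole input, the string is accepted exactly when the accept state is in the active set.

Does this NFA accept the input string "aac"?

S₀ = ε-closure({0}) = {0,2}
'a' @ 1: {3,4}
'a' @ 2: {1,2,5,6}
'c' @ 3: {7}  [accepting]
final: {7}; accept 7 in set

Answer: ACCEPT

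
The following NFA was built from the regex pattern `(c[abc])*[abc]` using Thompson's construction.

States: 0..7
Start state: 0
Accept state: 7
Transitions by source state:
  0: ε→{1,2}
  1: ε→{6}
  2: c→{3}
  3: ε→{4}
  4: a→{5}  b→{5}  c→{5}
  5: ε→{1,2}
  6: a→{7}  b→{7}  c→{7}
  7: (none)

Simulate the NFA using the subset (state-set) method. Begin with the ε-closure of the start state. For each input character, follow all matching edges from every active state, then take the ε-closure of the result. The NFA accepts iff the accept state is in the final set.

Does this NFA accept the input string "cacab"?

initial (ε-close {0}): {0,1,2,6}
'c' @ 1: {3,4,7}  ✓accept
'a' @ 2: {1,2,5,6}
'c' @ 3: {3,4,7}  ✓accept
'a' @ 4: {1,2,5,6}
'b' @ 5: {7}  ✓accept
after full input: {7}  (accept=7 in)

Answer: ACCEPT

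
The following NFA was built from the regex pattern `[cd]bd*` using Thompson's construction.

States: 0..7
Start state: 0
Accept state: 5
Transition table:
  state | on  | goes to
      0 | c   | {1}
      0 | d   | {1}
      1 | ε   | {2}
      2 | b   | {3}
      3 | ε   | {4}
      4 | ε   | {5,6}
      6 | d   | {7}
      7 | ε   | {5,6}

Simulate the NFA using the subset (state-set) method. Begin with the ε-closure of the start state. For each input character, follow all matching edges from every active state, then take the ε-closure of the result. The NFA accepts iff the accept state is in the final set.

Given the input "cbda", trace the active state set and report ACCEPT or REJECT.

initial (ε-close {0}): {0}
'c' @ 1: {1,2}
'b' @ 2: {3,4,5,6}  ✓accept
'd' @ 3: {5,6,7}  ✓accept
'a' @ 4: {}  — no active states
after full input: {}  (accept=5 not in)

Answer: REJECT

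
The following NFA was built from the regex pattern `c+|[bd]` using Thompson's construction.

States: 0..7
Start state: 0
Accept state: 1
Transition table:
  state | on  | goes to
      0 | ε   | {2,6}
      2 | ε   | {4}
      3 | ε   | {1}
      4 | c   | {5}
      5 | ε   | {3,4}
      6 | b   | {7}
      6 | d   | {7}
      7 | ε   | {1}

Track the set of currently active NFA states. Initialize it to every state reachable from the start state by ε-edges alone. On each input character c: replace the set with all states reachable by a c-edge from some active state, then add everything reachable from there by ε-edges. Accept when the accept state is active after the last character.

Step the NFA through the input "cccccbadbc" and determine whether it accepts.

start: ε-closure({0}) = {0,2,4,6}
'c' @ 1: {1,3,4,5}  [accepting]
'c' @ 2: {1,3,4,5}  [accepting]
'c' @ 3: {1,3,4,5}  [accepting]
'c' @ 4: {1,3,4,5}  [accepting]
'c' @ 5: {1,3,4,5}  [accepting]
'b' @ 6: {}  — state set empty
rest 'adbc' ignored (set empty)
end set {} — state 1 not in

Answer: REJECT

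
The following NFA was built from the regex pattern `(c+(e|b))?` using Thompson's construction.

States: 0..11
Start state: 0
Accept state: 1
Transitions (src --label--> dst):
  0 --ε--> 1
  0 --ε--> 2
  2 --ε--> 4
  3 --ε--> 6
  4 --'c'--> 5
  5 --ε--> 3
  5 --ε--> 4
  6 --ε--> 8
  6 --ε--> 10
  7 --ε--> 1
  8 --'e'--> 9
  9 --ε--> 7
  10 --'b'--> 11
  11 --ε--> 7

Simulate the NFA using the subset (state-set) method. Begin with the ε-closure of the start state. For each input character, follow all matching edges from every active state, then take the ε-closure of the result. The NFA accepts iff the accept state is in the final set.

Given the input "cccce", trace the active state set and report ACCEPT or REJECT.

Answer: ACCEPT

Derivation:
start: ε-closure({0}) = {0,1,2,4}
'c' @ 1: {3,4,5,6,8,10}
'c' @ 2: {3,4,5,6,8,10}
'c' @ 3: {3,4,5,6,8,10}
'c' @ 4: {3,4,5,6,8,10}
'e' @ 5: {1,7,9}  [accepting]
end set {1,7,9} — state 1 in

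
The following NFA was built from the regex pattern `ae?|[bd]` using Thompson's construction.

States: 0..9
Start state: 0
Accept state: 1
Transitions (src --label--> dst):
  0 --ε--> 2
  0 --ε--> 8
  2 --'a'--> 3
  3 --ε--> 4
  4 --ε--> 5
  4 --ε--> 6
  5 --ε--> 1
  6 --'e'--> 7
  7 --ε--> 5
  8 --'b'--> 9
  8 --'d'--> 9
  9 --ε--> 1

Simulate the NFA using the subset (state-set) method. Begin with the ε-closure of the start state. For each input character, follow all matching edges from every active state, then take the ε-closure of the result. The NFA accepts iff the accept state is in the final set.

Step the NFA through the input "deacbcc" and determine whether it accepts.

Answer: REJECT

Derivation:
start: ε-closure({0}) = {0,2,8}
'd' @ 1: {1,9}  (accept∈set)
'e' @ 2: {}  — state set empty
rest 'acbcc' ignored (set empty)
final: {}; accept 1 not in set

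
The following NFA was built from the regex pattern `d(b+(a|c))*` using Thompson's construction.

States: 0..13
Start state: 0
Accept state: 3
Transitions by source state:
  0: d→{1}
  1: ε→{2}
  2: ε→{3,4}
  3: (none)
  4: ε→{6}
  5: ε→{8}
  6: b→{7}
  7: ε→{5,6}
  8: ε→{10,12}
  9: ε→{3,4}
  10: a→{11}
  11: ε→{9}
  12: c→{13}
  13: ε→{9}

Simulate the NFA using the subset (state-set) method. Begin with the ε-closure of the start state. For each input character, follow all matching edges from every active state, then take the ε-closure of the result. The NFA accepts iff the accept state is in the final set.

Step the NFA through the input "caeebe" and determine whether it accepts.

start: ε-closure({0}) = {0}
'c' @ 1: {}  — dead — no transitions
rest 'aeebe' ignored (set empty)
after full input: {}  (accept=3 not in)

Answer: REJECT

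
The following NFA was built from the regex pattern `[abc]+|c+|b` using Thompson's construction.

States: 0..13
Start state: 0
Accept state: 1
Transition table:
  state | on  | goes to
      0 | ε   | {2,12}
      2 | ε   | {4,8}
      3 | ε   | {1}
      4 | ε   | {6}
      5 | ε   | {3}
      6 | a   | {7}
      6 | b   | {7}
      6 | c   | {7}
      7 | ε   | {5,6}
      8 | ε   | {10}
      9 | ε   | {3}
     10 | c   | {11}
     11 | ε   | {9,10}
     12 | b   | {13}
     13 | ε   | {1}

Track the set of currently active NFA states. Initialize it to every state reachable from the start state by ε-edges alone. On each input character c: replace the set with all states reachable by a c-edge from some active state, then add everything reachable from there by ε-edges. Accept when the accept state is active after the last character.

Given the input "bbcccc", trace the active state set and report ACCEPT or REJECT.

start: ε-closure({0}) = {0,2,4,6,8,10,12}
'b' @ 1: {1,3,5,6,7,13}  (accept∈set)
'b' @ 2: {1,3,5,6,7}  (accept∈set)
'c' @ 3: {1,3,5,6,7}  (accept∈set)
'c' @ 4: {1,3,5,6,7}  (accept∈set)
'c' @ 5: {1,3,5,6,7}  (accept∈set)
'c' @ 6: {1,3,5,6,7}  (accept∈set)
end set {1,3,5,6,7} — state 1 in

Answer: ACCEPT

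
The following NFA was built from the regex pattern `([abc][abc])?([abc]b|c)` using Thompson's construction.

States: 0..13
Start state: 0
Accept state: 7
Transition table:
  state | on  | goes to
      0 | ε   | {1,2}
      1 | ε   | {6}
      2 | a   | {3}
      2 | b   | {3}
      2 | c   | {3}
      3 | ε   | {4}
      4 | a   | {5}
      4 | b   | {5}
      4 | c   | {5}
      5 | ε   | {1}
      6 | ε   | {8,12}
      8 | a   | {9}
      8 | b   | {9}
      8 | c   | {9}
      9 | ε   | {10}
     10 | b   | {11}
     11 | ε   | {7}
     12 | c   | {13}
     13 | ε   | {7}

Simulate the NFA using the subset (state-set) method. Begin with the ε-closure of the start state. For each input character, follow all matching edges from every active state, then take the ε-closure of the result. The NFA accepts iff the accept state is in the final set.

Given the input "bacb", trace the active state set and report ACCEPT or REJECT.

initial (ε-close {0}): {0,1,2,6,8,12}
'b' @ 1: {3,4,9,10}
'a' @ 2: {1,5,6,8,12}
'c' @ 3: {7,9,10,13}  [accepting]
'b' @ 4: {7,11}  [accepting]
final: {7,11}; accept 7 in set

Answer: ACCEPT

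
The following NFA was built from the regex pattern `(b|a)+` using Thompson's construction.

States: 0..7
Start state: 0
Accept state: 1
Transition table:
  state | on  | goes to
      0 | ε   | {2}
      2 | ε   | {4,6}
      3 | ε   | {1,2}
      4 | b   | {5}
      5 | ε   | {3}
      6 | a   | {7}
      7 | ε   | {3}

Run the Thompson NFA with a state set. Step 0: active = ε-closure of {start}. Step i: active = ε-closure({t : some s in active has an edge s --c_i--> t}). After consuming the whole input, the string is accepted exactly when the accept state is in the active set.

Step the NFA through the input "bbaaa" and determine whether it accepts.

S₀ = ε-closure({0}) = {0,2,4,6}
'b' @ 1: {1,2,3,4,5,6}  ✓accept
'b' @ 2: {1,2,3,4,5,6}  ✓accept
'a' @ 3: {1,2,3,4,6,7}  ✓accept
'a' @ 4: {1,2,3,4,6,7}  ✓accept
'a' @ 5: {1,2,3,4,6,7}  ✓accept
final: {1,2,3,4,6,7}; accept 1 in set

Answer: ACCEPT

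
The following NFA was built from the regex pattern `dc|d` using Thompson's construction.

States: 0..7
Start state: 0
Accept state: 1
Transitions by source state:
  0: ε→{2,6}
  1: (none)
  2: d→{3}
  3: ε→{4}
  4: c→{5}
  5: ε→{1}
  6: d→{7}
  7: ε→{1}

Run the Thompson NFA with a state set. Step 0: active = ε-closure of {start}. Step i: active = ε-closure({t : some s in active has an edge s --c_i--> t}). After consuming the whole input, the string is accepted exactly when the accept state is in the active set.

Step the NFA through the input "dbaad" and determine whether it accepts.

initial (ε-close {0}): {0,2,6}
'd' @ 1: {1,3,4,7}  ✓accept
'b' @ 2: {}  — dead — no transitions
rest 'aad' ignored (set empty)
final: {}; accept 1 not in set

Answer: REJECT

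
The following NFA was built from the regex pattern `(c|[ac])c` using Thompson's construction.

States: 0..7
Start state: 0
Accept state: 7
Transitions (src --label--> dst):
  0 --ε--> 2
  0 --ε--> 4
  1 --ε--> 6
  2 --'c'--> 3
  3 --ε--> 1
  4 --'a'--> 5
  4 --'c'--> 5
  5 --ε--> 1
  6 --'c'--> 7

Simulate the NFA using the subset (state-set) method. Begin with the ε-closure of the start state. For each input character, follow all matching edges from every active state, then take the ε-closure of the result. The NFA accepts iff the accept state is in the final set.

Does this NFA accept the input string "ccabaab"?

initial (ε-close {0}): {0,2,4}
'c' @ 1: {1,3,5,6}
'c' @ 2: {7}  (accept∈set)
'a' @ 3: {}  — state set empty
rest 'baab' ignored (set empty)
end set {} — state 7 not in

Answer: REJECT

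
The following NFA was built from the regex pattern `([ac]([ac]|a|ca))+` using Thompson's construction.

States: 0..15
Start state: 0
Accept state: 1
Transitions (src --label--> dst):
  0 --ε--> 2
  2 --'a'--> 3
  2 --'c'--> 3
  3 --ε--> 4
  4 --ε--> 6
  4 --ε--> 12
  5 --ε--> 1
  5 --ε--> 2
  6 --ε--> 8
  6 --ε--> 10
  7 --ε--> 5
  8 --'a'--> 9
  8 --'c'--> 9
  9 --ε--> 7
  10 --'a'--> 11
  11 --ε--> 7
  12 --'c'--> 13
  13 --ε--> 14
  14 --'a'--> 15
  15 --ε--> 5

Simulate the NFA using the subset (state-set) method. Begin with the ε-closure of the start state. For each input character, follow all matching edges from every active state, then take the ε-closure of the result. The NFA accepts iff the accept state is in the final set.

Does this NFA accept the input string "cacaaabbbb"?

S₀ = ε-closure({0}) = {0,2}
'c' @ 1: {3,4,6,8,10,12}
'a' @ 2: {1,2,5,7,9,11}  [accepting]
'c' @ 3: {3,4,6,8,10,12}
'a' @ 4: {1,2,5,7,9,11}  [accepting]
'a' @ 5: {3,4,6,8,10,12}
'a' @ 6: {1,2,5,7,9,11}  [accepting]
'b' @ 7: {}  — state set empty
rest 'bbb' ignored (set empty)
after full input: {}  (accept=1 not in)

Answer: REJECT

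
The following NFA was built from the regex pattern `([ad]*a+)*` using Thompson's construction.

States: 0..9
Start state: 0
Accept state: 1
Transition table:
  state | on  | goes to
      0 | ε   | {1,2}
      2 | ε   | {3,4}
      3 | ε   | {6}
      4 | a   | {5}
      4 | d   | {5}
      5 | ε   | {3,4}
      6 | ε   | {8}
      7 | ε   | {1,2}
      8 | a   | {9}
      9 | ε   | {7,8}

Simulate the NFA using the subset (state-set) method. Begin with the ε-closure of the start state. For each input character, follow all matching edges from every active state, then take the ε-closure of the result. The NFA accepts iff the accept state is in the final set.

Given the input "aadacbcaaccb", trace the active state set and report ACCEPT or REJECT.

Answer: REJECT

Trace:
start: ε-closure({0}) = {0,1,2,3,4,6,8}
'a' @ 1: {1,2,3,4,5,6,7,8,9}  ✓accept
'a' @ 2: {1,2,3,4,5,6,7,8,9}  ✓accept
'd' @ 3: {3,4,5,6,8}
'a' @ 4: {1,2,3,4,5,6,7,8,9}  ✓accept
'c' @ 5: {}  — no active states
rest 'bcaaccb' ignored (set empty)
end set {} — state 1 not in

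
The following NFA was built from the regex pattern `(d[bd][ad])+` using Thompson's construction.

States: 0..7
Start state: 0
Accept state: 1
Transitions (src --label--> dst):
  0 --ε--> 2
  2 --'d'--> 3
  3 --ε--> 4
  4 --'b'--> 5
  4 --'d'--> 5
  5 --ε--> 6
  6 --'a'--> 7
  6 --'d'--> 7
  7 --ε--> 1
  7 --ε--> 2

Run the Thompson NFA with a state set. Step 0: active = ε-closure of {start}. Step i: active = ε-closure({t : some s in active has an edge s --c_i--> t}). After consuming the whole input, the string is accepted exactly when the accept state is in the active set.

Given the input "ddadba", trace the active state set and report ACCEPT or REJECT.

Answer: ACCEPT

Trace:
S₀ = ε-closure({0}) = {0,2}
'd' @ 1: {3,4}
'd' @ 2: {5,6}
'a' @ 3: {1,2,7}  (accept∈set)
'd' @ 4: {3,4}
'b' @ 5: {5,6}
'a' @ 6: {1,2,7}  (accept∈set)
after full input: {1,2,7}  (accept=1 in)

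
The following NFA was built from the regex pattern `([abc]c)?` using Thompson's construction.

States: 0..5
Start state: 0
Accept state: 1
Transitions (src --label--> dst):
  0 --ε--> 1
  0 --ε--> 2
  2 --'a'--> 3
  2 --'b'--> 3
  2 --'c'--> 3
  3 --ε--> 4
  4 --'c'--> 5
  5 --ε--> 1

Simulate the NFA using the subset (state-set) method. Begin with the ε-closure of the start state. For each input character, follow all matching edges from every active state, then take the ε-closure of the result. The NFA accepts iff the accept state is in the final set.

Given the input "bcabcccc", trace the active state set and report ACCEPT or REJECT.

Answer: REJECT

Derivation:
S₀ = ε-closure({0}) = {0,1,2}
'b' @ 1: {3,4}
'c' @ 2: {1,5}  [accepting]
'a' @ 3: {}  — no active states
rest 'bcccc' ignored (set empty)
final: {}; accept 1 not in set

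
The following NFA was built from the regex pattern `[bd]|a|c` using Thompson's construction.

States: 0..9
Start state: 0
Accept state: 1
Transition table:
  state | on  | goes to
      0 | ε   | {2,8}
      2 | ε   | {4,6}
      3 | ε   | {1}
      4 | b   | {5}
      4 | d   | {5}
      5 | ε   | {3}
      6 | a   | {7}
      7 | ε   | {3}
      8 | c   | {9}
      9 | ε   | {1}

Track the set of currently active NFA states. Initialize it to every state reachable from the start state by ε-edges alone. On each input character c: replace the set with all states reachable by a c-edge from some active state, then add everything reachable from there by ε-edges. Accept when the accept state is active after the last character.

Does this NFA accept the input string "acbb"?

Answer: REJECT

Trace:
S₀ = ε-closure({0}) = {0,2,4,6,8}
'a' @ 1: {1,3,7}  ✓accept
'c' @ 2: {}  — no active states
rest 'bb' ignored (set empty)
end set {} — state 1 not in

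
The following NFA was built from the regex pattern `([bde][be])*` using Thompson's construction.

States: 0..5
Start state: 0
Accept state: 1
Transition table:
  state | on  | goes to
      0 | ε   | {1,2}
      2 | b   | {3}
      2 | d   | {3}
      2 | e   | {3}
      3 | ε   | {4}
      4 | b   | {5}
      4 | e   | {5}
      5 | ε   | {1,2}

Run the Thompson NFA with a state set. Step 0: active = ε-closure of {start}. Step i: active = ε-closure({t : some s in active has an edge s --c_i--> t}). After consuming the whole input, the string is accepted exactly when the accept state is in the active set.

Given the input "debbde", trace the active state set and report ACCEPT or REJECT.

start: ε-closure({0}) = {0,1,2}
'd' @ 1: {3,4}
'e' @ 2: {1,2,5}  (accept∈set)
'b' @ 3: {3,4}
'b' @ 4: {1,2,5}  (accept∈set)
'd' @ 5: {3,4}
'e' @ 6: {1,2,5}  (accept∈set)
after full input: {1,2,5}  (accept=1 in)

Answer: ACCEPT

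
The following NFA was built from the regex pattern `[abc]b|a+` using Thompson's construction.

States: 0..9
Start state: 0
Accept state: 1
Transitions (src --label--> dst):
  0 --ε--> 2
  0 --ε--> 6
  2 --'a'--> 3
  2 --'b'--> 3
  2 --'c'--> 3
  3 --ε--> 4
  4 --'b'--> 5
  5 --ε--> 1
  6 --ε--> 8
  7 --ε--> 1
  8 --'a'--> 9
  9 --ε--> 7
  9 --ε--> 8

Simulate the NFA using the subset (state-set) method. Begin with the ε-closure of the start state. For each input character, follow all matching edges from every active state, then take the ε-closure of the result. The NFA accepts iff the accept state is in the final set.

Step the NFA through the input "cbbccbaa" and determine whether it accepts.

Answer: REJECT

Trace:
S₀ = ε-closure({0}) = {0,2,6,8}
'c' @ 1: {3,4}
'b' @ 2: {1,5}  (accept∈set)
'b' @ 3: {}  — dead — no transitions
rest 'ccbaa' ignored (set empty)
after full input: {}  (accept=1 not in)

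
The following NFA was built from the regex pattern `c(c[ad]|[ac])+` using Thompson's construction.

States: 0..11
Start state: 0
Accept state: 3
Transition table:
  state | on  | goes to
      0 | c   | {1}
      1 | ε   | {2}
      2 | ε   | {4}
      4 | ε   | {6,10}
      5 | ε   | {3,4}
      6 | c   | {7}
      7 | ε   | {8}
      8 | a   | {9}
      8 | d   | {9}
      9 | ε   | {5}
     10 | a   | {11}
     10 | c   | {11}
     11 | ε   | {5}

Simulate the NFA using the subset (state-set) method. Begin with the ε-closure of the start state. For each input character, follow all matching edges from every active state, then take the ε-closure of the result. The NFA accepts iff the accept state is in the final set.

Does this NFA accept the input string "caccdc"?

Answer: ACCEPT

Steps:
S₀ = ε-closure({0}) = {0}
'c' @ 1: {1,2,4,6,10}
'a' @ 2: {3,4,5,6,10,11}  (accept∈set)
'c' @ 3: {3,4,5,6,7,8,10,11}  (accept∈set)
'c' @ 4: {3,4,5,6,7,8,10,11}  (accept∈set)
'd' @ 5: {3,4,5,6,9,10}  (accept∈set)
'c' @ 6: {3,4,5,6,7,8,10,11}  (accept∈set)
after full input: {3,4,5,6,7,8,10,11}  (accept=3 in)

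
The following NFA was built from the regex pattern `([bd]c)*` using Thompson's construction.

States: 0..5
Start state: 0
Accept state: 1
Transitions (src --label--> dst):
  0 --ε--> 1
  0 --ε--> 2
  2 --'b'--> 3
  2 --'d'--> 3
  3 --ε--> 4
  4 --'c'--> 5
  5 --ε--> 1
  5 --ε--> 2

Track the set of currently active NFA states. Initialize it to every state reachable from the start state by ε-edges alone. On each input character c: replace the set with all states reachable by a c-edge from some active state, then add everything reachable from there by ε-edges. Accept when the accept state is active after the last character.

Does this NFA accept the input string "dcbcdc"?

start: ε-closure({0}) = {0,1,2}
'd' @ 1: {3,4}
'c' @ 2: {1,2,5}  [accepting]
'b' @ 3: {3,4}
'c' @ 4: {1,2,5}  [accepting]
'd' @ 5: {3,4}
'c' @ 6: {1,2,5}  [accepting]
final: {1,2,5}; accept 1 in set

Answer: ACCEPT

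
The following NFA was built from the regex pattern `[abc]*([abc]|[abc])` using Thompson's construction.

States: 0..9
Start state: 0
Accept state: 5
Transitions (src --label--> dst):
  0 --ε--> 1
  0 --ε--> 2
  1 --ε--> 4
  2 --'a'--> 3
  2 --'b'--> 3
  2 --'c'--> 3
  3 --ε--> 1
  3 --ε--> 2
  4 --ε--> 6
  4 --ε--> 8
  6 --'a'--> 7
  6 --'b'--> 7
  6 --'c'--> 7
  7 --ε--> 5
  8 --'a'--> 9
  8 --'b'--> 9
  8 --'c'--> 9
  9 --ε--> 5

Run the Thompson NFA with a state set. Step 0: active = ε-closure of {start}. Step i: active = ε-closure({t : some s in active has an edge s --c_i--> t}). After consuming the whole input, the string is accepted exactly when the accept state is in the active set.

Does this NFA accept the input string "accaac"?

Answer: ACCEPT

Trace:
S₀ = ε-closure({0}) = {0,1,2,4,6,8}
'a' @ 1: {1,2,3,4,5,6,7,8,9}  ✓accept
'c' @ 2: {1,2,3,4,5,6,7,8,9}  ✓accept
'c' @ 3: {1,2,3,4,5,6,7,8,9}  ✓accept
'a' @ 4: {1,2,3,4,5,6,7,8,9}  ✓accept
'a' @ 5: {1,2,3,4,5,6,7,8,9}  ✓accept
'c' @ 6: {1,2,3,4,5,6,7,8,9}  ✓accept
after full input: {1,2,3,4,5,6,7,8,9}  (accept=5 in)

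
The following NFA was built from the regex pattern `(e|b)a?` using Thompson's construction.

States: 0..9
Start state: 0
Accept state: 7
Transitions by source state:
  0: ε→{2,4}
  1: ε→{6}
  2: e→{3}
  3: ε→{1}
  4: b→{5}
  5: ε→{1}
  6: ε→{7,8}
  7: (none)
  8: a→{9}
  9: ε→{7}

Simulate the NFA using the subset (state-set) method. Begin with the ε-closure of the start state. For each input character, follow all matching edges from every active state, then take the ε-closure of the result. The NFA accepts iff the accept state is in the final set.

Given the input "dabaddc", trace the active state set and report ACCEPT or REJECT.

S₀ = ε-closure({0}) = {0,2,4}
'd' @ 1: {}  — no active states
rest 'abaddc' ignored (set empty)
final: {}; accept 7 not in set

Answer: REJECT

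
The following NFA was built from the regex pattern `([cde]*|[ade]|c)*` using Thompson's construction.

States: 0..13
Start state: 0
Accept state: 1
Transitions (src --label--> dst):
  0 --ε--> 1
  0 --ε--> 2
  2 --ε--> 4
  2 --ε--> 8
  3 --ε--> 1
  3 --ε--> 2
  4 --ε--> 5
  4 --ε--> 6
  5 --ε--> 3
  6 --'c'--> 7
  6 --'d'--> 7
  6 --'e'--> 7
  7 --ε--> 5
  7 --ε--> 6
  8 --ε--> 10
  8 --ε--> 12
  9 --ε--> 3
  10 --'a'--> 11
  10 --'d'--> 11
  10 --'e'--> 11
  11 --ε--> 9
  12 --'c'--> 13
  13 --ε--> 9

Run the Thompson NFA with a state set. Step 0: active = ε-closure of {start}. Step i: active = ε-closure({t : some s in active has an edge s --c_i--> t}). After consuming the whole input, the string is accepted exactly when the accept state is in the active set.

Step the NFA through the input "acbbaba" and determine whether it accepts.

Answer: REJECT

Derivation:
initial (ε-close {0}): {0,1,2,3,4,5,6,8,10,12}
'a' @ 1: {1,2,3,4,5,6,8,9,10,11,12}  [accepting]
'c' @ 2: {1,2,3,4,5,6,7,8,9,10,12,13}  [accepting]
'b' @ 3: {}  — state set empty
rest 'baba' ignored (set empty)
after full input: {}  (accept=1 not in)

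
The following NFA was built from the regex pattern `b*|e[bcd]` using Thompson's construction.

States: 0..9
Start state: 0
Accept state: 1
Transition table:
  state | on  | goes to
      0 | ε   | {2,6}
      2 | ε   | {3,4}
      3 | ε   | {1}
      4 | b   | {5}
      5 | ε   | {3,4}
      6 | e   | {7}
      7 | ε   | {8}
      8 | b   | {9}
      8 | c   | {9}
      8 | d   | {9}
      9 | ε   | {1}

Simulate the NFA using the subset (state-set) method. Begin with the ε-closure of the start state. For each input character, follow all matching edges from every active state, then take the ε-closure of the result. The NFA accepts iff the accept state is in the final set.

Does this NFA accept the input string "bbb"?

Answer: ACCEPT

Steps:
initial (ε-close {0}): {0,1,2,3,4,6}
'b' @ 1: {1,3,4,5}  (accept∈set)
'b' @ 2: {1,3,4,5}  (accept∈set)
'b' @ 3: {1,3,4,5}  (accept∈set)
after full input: {1,3,4,5}  (accept=1 in)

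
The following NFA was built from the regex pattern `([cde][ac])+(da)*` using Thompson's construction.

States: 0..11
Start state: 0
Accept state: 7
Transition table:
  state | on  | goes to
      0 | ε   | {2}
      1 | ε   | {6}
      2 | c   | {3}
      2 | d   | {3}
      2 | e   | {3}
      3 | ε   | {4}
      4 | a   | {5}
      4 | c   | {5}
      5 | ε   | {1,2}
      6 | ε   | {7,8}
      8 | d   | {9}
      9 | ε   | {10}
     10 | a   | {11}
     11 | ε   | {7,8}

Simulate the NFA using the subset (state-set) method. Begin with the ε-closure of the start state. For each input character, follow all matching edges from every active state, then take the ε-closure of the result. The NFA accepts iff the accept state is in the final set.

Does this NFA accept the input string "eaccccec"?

Answer: ACCEPT

Derivation:
start: ε-closure({0}) = {0,2}
'e' @ 1: {3,4}
'a' @ 2: {1,2,5,6,7,8}  [accepting]
'c' @ 3: {3,4}
'c' @ 4: {1,2,5,6,7,8}  [accepting]
'c' @ 5: {3,4}
'c' @ 6: {1,2,5,6,7,8}  [accepting]
'e' @ 7: {3,4}
'c' @ 8: {1,2,5,6,7,8}  [accepting]
after full input: {1,2,5,6,7,8}  (accept=7 in)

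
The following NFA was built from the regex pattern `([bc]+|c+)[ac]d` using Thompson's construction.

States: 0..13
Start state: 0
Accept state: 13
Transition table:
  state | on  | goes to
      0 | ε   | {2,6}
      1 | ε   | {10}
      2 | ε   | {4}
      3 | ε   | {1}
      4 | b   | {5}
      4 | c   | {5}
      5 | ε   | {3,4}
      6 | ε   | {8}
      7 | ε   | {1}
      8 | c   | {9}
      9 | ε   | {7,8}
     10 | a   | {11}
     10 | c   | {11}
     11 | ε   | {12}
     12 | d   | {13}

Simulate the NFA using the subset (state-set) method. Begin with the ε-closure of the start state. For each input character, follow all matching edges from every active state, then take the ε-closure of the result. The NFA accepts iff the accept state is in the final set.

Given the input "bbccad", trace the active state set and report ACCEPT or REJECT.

initial (ε-close {0}): {0,2,4,6,8}
'b' @ 1: {1,3,4,5,10}
'b' @ 2: {1,3,4,5,10}
'c' @ 3: {1,3,4,5,10,11,12}
'c' @ 4: {1,3,4,5,10,11,12}
'a' @ 5: {11,12}
'd' @ 6: {13}  (accept∈set)
end set {13} — state 13 in

Answer: ACCEPT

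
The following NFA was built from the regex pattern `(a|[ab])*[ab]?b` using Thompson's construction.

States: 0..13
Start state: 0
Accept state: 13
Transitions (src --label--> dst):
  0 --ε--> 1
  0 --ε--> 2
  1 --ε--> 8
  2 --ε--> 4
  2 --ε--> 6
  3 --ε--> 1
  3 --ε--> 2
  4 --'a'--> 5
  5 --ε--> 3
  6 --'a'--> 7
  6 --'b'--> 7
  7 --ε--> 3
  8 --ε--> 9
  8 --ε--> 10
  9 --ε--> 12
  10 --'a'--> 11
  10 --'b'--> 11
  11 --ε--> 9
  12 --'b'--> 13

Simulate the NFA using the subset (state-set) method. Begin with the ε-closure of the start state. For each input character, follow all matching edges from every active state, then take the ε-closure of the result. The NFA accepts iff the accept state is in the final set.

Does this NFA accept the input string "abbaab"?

Answer: ACCEPT

Trace:
S₀ = ε-closure({0}) = {0,1,2,4,6,8,9,10,12}
'a' @ 1: {1,2,3,4,5,6,7,8,9,10,11,12}
'b' @ 2: {1,2,3,4,6,7,8,9,10,11,12,13}  [accepting]
'b' @ 3: {1,2,3,4,6,7,8,9,10,11,12,13}  [accepting]
'a' @ 4: {1,2,3,4,5,6,7,8,9,10,11,12}
'a' @ 5: {1,2,3,4,5,6,7,8,9,10,11,12}
'b' @ 6: {1,2,3,4,6,7,8,9,10,11,12,13}  [accepting]
final: {1,2,3,4,6,7,8,9,10,11,12,13}; accept 13 in set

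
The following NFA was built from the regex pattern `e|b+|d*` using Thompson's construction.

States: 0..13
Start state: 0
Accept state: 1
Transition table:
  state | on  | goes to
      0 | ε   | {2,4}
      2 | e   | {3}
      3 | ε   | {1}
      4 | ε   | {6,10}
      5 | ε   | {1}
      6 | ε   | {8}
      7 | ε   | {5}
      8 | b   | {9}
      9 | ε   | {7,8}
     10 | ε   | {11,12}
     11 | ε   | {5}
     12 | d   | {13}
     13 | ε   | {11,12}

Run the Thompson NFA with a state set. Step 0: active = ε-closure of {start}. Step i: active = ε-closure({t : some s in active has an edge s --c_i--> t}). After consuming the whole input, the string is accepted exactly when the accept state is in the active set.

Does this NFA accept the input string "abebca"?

Answer: REJECT

Trace:
start: ε-closure({0}) = {0,1,2,4,5,6,8,10,11,12}
'a' @ 1: {}  — no active states
rest 'bebca' ignored (set empty)
final: {}; accept 1 not in set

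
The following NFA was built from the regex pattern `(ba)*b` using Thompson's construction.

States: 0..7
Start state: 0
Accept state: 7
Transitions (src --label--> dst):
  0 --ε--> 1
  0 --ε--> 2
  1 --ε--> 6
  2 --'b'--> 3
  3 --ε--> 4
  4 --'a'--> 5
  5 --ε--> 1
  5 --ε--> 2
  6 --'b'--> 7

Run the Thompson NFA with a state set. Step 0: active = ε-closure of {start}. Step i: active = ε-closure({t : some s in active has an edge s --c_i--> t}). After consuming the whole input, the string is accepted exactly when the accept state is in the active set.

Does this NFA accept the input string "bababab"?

S₀ = ε-closure({0}) = {0,1,2,6}
'b' @ 1: {3,4,7}  (accept∈set)
'a' @ 2: {1,2,5,6}
'b' @ 3: {3,4,7}  (accept∈set)
'a' @ 4: {1,2,5,6}
'b' @ 5: {3,4,7}  (accept∈set)
'a' @ 6: {1,2,5,6}
'b' @ 7: {3,4,7}  (accept∈set)
end set {3,4,7} — state 7 in

Answer: ACCEPT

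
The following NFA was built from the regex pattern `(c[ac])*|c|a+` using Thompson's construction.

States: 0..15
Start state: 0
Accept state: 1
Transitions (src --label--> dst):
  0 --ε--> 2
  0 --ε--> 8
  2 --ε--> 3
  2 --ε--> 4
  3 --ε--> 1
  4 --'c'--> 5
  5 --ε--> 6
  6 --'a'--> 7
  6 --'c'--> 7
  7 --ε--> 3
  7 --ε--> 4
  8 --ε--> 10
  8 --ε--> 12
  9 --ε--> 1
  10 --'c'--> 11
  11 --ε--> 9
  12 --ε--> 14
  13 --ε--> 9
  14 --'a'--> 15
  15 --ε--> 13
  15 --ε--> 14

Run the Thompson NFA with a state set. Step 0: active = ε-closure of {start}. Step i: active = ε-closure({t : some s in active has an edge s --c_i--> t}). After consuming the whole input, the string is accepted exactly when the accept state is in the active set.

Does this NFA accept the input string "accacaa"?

initial (ε-close {0}): {0,1,2,3,4,8,10,12,14}
'a' @ 1: {1,9,13,14,15}  (accept∈set)
'c' @ 2: {}  — no active states
rest 'cacaa' ignored (set empty)
end set {} — state 1 not in

Answer: REJECT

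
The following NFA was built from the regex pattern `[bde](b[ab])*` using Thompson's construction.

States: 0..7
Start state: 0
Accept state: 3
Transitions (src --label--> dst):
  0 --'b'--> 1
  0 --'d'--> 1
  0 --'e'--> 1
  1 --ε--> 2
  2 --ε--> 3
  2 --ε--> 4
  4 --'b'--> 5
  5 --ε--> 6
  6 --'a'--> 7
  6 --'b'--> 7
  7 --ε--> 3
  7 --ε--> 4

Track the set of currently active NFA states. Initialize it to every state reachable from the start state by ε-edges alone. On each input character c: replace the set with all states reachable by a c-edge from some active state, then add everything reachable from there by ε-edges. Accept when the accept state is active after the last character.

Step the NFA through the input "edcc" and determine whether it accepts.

Answer: REJECT

Derivation:
initial (ε-close {0}): {0}
'e' @ 1: {1,2,3,4}  [accepting]
'd' @ 2: {}  — dead — no transitions
rest 'cc' ignored (set empty)
final: {}; accept 3 not in set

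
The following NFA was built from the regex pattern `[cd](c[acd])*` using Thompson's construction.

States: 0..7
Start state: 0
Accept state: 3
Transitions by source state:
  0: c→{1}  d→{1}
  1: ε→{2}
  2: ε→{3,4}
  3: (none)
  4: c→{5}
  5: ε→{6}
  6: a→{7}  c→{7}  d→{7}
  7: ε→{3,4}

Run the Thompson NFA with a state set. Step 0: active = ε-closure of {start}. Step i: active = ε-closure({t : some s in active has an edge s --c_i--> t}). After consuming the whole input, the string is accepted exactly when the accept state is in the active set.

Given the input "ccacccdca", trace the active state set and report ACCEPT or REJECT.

Answer: ACCEPT

Trace:
start: ε-closure({0}) = {0}
'c' @ 1: {1,2,3,4}  (accept∈set)
'c' @ 2: {5,6}
'a' @ 3: {3,4,7}  (accept∈set)
'c' @ 4: {5,6}
'c' @ 5: {3,4,7}  (accept∈set)
'c' @ 6: {5,6}
'd' @ 7: {3,4,7}  (accept∈set)
'c' @ 8: {5,6}
'a' @ 9: {3,4,7}  (accept∈set)
final: {3,4,7}; accept 3 in set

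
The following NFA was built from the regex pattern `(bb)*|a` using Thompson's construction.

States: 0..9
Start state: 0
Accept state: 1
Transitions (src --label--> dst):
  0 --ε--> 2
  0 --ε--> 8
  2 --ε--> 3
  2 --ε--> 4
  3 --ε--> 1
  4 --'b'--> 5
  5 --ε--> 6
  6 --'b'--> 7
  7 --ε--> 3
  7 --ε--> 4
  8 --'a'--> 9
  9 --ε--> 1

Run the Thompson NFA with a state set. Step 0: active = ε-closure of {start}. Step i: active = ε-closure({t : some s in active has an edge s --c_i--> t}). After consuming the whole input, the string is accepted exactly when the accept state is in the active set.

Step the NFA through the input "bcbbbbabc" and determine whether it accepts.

Answer: REJECT

Steps:
S₀ = ε-closure({0}) = {0,1,2,3,4,8}
'b' @ 1: {5,6}
'c' @ 2: {}  — no active states
rest 'bbbbabc' ignored (set empty)
end set {} — state 1 not in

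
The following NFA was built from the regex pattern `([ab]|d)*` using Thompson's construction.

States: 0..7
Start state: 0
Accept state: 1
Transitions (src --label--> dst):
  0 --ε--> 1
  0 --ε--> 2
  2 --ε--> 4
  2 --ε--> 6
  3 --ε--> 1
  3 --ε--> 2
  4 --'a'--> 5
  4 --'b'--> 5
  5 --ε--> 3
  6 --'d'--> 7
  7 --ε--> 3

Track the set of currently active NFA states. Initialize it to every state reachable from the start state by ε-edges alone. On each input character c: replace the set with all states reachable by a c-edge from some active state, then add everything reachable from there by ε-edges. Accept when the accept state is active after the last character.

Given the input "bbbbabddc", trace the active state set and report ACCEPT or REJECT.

initial (ε-close {0}): {0,1,2,4,6}
'b' @ 1: {1,2,3,4,5,6}  ✓accept
'b' @ 2: {1,2,3,4,5,6}  ✓accept
'b' @ 3: {1,2,3,4,5,6}  ✓accept
'b' @ 4: {1,2,3,4,5,6}  ✓accept
'a' @ 5: {1,2,3,4,5,6}  ✓accept
'b' @ 6: {1,2,3,4,5,6}  ✓accept
'd' @ 7: {1,2,3,4,6,7}  ✓accept
'd' @ 8: {1,2,3,4,6,7}  ✓accept
'c' @ 9: {}  — dead — no transitions
after full input: {}  (accept=1 not in)

Answer: REJECT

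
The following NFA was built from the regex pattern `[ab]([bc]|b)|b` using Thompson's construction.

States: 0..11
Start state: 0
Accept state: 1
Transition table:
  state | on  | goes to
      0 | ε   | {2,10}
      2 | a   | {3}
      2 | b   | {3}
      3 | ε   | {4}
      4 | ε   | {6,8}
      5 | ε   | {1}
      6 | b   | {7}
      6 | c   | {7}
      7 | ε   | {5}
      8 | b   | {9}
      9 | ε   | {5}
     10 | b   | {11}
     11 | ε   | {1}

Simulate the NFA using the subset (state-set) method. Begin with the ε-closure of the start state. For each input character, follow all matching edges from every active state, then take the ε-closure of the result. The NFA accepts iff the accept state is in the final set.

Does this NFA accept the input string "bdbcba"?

start: ε-closure({0}) = {0,2,10}
'b' @ 1: {1,3,4,6,8,11}  (accept∈set)
'd' @ 2: {}  — dead — no transitions
rest 'bcba' ignored (set empty)
end set {} — state 1 not in

Answer: REJECT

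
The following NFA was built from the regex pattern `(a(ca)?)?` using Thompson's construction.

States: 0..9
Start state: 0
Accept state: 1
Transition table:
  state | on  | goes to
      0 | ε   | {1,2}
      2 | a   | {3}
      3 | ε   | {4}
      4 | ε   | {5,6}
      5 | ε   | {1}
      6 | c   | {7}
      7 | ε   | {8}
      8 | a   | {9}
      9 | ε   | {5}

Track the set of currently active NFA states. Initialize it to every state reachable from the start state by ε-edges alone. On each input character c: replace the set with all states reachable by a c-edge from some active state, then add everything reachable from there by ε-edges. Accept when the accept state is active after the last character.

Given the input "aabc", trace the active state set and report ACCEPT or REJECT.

initial (ε-close {0}): {0,1,2}
'a' @ 1: {1,3,4,5,6}  (accept∈set)
'a' @ 2: {}  — dead — no transitions
rest 'bc' ignored (set empty)
after full input: {}  (accept=1 not in)

Answer: REJECT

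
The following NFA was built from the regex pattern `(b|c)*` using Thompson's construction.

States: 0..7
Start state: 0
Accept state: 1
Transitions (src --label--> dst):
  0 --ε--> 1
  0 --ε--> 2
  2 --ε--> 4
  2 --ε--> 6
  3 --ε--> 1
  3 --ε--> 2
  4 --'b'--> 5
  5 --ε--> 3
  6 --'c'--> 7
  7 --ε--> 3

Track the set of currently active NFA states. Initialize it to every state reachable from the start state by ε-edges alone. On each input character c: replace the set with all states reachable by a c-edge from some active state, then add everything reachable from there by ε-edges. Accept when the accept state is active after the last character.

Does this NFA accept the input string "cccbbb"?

start: ε-closure({0}) = {0,1,2,4,6}
'c' @ 1: {1,2,3,4,6,7}  ✓accept
'c' @ 2: {1,2,3,4,6,7}  ✓accept
'c' @ 3: {1,2,3,4,6,7}  ✓accept
'b' @ 4: {1,2,3,4,5,6}  ✓accept
'b' @ 5: {1,2,3,4,5,6}  ✓accept
'b' @ 6: {1,2,3,4,5,6}  ✓accept
after full input: {1,2,3,4,5,6}  (accept=1 in)

Answer: ACCEPT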